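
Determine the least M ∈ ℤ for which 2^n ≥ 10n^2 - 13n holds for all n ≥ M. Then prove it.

M = 10

At n = 9: 512 < 693, so the inequality fails and M ≥ 10. We prove 2^n ≥ 10n^2 - 13n for all n ≥ 10.
For the base case n = 10: 2^n = 1024 and 10n^2 - 13n = 870, so 1024 ≥ 870.
For the inductive step, assume it holds for an arbitrary i ≥ 10, so 2^i ≥ 10i^2 - 13i.
Then 2^(i + 1) = 2·(2^i) ≥ 2·(10i^2 - 13i).
Also, for i ≥ 10 we have 2·(10i^2 - 13i) ≥ 10(i+1)^2 - 13(i+1), since 2·(10i^2 - 13i) − (10(i+1)^2 - 13(i+1)) = 10i^2 - 33i + 3, which is nonnegative for all i ≥ 10.
Combining, 2^(i + 1) ≥ 10(i+1)^2 - 13(i+1).
By induction, the statement is established for all n ≥ 10.
Hence the smallest such M is 10.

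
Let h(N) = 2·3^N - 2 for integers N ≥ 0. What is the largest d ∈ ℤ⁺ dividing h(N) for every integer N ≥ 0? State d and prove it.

Computing the first values: h(0) = 0 and h(1) = 4; gcd(0, 4) = 4, so d ≤ 4.
We prove 4 | 2·3^N - 2 for all N ≥ 0 by induction on N.
For the base case N = 0: h(0) = 0 = 4·(0), so 4 | h(0).
Inductive step: suppose the statement holds for some k ≥ 0, i.e. 4 | h(k). Then
h(k+1) = 2·3^(k+1) - 2 = 3·(2·3^k - 2) + 4 = 3·h(k) + 4. The first term is divisible by 4 by the inductive hypothesis, and 4 is divisible by 4. Hence 4 | h(k+1).
Hence, by induction on N, the claim holds for every N ≥ 0.
Therefore the largest such d is 4.

d = 4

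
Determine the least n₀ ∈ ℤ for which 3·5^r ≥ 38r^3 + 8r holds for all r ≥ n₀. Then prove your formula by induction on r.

At r = 4: 1875 < 2464, so the inequality fails and n₀ ≥ 5. We prove 3·5^r ≥ 38r^3 + 8r for all r ≥ 5.
Base case (r = 5): 3·5^r = 9375 and 38r^3 + 8r = 4790, so 9375 ≥ 4790.
Inductive step: assume the claim holds for r = j, so 3·5^j ≥ 38j^3 + 8j.
Then 3·5^(j + 1) = 5·(3·5^j) ≥ 5·(38j^3 + 8j).
Also, for j ≥ 5 we have 5·(38j^3 + 8j) ≥ 38(j+1)^3 + 8(j+1), since 5·(38j^3 + 8j) − (38(j+1)^3 + 8(j+1)) = 152j^3 - 114j^2 - 82j - 46, which is nonnegative for all j ≥ 5.
Combining, 3·5^(j + 1) ≥ 38(j+1)^3 + 8(j+1).
Hence, by induction on r, the claim holds for every r ≥ 5.
Hence the smallest such n₀ is 5.

n₀ = 5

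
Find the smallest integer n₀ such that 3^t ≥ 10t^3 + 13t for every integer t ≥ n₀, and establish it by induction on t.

n₀ = 8

At t = 7: 2187 < 3521, so the inequality fails and n₀ ≥ 8. We prove 3^t ≥ 10t^3 + 13t for all t ≥ 8.
Base case (t = 8): 3^t = 6561 and 10t^3 + 13t = 5224, so 6561 ≥ 5224.
Inductive step: assume the claim holds for t = m, so 3^m ≥ 10m^3 + 13m.
Then 3^(m + 1) = 3·(3^m) ≥ 3·(10m^3 + 13m).
Also, for m ≥ 8 we have 3·(10m^3 + 13m) ≥ 10(m+1)^3 + 13(m+1), since 3·(10m^3 + 13m) − (10(m+1)^3 + 13(m+1)) = 20m^3 - 30m^2 - 4m - 23, which is nonnegative for all m ≥ 8.
Combining, 3^(m + 1) ≥ 10(m+1)^3 + 13(m+1).
By induction, the statement is established for all t ≥ 8.
Hence the smallest such n₀ is 8.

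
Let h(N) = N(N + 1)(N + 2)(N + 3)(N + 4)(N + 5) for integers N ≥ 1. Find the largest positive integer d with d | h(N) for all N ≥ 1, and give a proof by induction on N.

Computing the first values: h(1) = 720 and h(2) = 5040; gcd(720, 5040) = 720, so d ≤ 720.
We prove 720 | N(N + 1)(N + 2)(N + 3)(N + 4)(N + 5) for all N ≥ 1 by induction on N.
Base case (N = 1): h(1) = 720 = 720·(1), so 720 | h(1).
For the inductive step, assume it holds for an arbitrary j ≥ 1, i.e. 720 | h(j). Then
h(j+1) − h(j) = (j+1)·(j+2)·(j+3)·(j+4)·(j+5)·(j+6) − j·(j+1)·(j+2)·(j+3)·(j+4)·(j+5) = (j+1)·(j+2)·(j+3)·(j+4)·(j+5)·[(j+6) − j] = 6·(j+1)·(j+2)·(j+3)·(j+4)·(j+5). The product of 5 consecutive integers is divisible by (5)! = 120, so h(j+1) − h(j) is divisible by 6·120 = 720. By the inductive hypothesis 720 | h(j), hence 720 | h(j+1).
By induction, the statement is established for all N ≥ 1.
Therefore the largest such d is 720.

d = 720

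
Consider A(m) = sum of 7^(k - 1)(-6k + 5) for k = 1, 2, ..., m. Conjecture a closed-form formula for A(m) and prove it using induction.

We claim A(m) = 7^m(-m + 1) - 1 for all m ≥ 1.
Base case (m = 1): A(1) = -1, and the closed form gives -1. They agree.
Suppose the result is true for m = k, so A(k) = 7^k(-k + 1) - 1.
Then A(k+1) = A(k) + (7^k(-6k - 1)) = (7^k(-k + 1) - 1) + (7^k(-6k - 1)).
Simplifying, A(k+1) = -7·7^k·k - 1 = 7^(k+1)(-(k+1) + 1) - 1,
which is the closed form with m = k+1.
By induction, the statement is established for all m ≥ 1.

A(m) = 7^m(-m + 1) - 1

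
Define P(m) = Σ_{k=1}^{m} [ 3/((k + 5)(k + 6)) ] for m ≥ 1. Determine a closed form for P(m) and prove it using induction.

P(m) = m/(2(m + 6))

We claim P(m) = m/(2(m + 6)) for all m ≥ 1.
When m = 1: P(1) = 1/14, and the closed form gives 1/14. They agree.
For the inductive step, assume it holds for an arbitrary k ≥ 1, so P(k) = k/(2(k + 6)).
Then P(k+1) = P(k) + (3/((k + 6)(k + 7))) = (k/(2(k + 6))) + (3/((k + 6)(k + 7))).
Simplifying, P(k+1) = (k + 1)/(2(k + 7)) = (k+1)/(2((k+1) + 6)),
which is the closed form with m = k+1.
This completes the induction.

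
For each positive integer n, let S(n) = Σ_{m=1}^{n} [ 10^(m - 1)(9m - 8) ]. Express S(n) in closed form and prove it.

We claim S(n) = 10^n(n - 1) + 1 for all n ≥ 1.
For the base case n = 1: S(1) = 1, and the closed form gives 1. They agree.
Suppose the result is true for n = m, so S(m) = 10^m(m - 1) + 1.
Then S(m+1) = S(m) + (10^m(9m + 1)) = (10^m(m - 1) + 1) + (10^m(9m + 1)).
Simplifying, S(m+1) = 10^(m + 1)m + 1 = 10^(m+1)((m+1) - 1) + 1,
which is the closed form with n = m+1.
By induction, the statement is established for all n ≥ 1.

S(n) = 10^n(n - 1) + 1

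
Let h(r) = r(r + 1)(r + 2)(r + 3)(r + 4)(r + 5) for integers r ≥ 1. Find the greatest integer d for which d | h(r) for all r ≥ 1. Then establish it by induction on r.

d = 720

Computing the first values: h(1) = 720 and h(2) = 5040; gcd(720, 5040) = 720, so d ≤ 720.
We prove 720 | r(r + 1)(r + 2)(r + 3)(r + 4)(r + 5) for all r ≥ 1 by induction on r.
When r = 1: h(1) = 720 = 720·(1), so 720 | h(1).
Inductive step: assume the claim holds for r = i, i.e. 720 | h(i). Then
h(i+1) − h(i) = (i+1)·(i+2)·(i+3)·(i+4)·(i+5)·(i+6) − i·(i+1)·(i+2)·(i+3)·(i+4)·(i+5) = (i+1)·(i+2)·(i+3)·(i+4)·(i+5)·[(i+6) − i] = 6·(i+1)·(i+2)·(i+3)·(i+4)·(i+5). The product of 5 consecutive integers is divisible by (5)! = 120, so h(i+1) − h(i) is divisible by 6·120 = 720. By the inductive hypothesis 720 | h(i), hence 720 | h(i+1).
By induction, the statement is established for all r ≥ 1.
Therefore the largest such d is 720.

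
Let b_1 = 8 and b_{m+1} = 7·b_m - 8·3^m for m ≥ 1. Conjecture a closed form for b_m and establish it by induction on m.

b_m = 2·3^m + 2·7^(m - 1)

Computing the first terms: b_1 = 8, b_2 = 32, b_3 = 152. This suggests b_m = 2·3^m + 2·7^(m - 1).
Base step (m = 1): the formula gives 8 = 8 = b_1.
Inductive step: suppose the statement holds for some k ≥ 1, so b_k = 2·3^k + 2·7^(k - 1).
Then b_{k+1} = 7·b_k - 8·3^k = 7·(2·3^k + 2·7^(k - 1)) - 8·3^k = 2·3^(k + 1) + 2·7^k = 2·3^(k+1) + 2·7^((k+1) - 1),
which is the claimed formula at m = k+1.
This completes the induction.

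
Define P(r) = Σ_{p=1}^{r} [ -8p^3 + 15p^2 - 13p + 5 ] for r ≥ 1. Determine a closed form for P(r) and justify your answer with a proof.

We claim P(r) = -r(2r^3 - r^2 + r - 1) for all r ≥ 1.
Base case (r = 1): P(1) = -1, and the closed form gives -1. They agree.
For the inductive step, assume it holds for an arbitrary p ≥ 1, so P(p) = p(-2p^3 + p^2 - p + 1).
Then P(p+1) = P(p) + (-8p^3 - 9p^2 - 7p - 1) = (p(-2p^3 + p^2 - p + 1)) + (-8p^3 - 9p^2 - 7p - 1).
Simplifying, P(p+1) = -(p + 1)(2p^3 + 5p^2 + 5p + 1) = -(p+1)(2(p+1)^3 - (p+1)^2 + (p+1) - 1),
which is the closed form with r = p+1.
By the principle of mathematical induction, the result holds for all r ≥ 1.

P(r) = -r(2r^3 - r^2 + r - 1)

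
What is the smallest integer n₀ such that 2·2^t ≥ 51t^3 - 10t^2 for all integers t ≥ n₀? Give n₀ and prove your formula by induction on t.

At t = 16: 131072 < 206336, so the inequality fails and n₀ ≥ 17. We prove 2·2^t ≥ 51t^3 - 10t^2 for all t ≥ 17.
When t = 17: 2·2^t = 262144 and 51t^3 - 10t^2 = 247673, so 262144 ≥ 247673.
Suppose the result is true for t = k, so 2·2^k ≥ 51k^3 - 10k^2.
Then 2·2^(k + 1) = 2·(2·2^k) ≥ 2·(51k^3 - 10k^2).
Also, for k ≥ 17 we have 2·(51k^3 - 10k^2) ≥ 51(k+1)^3 - 10(k+1)^2, since 2·(51k^3 - 10k^2) − (51(k+1)^3 - 10(k+1)^2) = 51k^3 - 163k^2 - 133k - 41, which is nonnegative for all k ≥ 17.
Combining, 2·2^(k + 1) ≥ 51(k+1)^3 - 10(k+1)^2.
By induction, the statement is established for all t ≥ 17.
Hence the smallest such n₀ is 17.

n₀ = 17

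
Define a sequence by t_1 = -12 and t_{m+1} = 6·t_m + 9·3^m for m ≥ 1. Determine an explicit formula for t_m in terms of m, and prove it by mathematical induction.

Computing the first terms: t_1 = -12, t_2 = -45, t_3 = -189. This suggests t_m = -3^(m + 1) - 3·6^(m - 1).
Base case (m = 1): the formula gives -12 = -12 = t_1.
Suppose the result is true for m = r, so t_r = -3^(r + 1) - 3·6^(r - 1).
Then t_{r+1} = 6·t_r + 9·3^r = 6·(-3^(r + 1) - 3·6^(r - 1)) + 9·3^r = -3^(r + 2) - 3·6^r = -3^((r+1) + 1) - 3·6^((r+1) - 1),
which is the claimed formula at m = r+1.
This completes the induction.

t_m = -3^(m + 1) - 3·6^(m - 1)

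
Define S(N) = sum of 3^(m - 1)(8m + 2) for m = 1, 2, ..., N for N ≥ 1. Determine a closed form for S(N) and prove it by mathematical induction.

S(N) = 3^N(4N - 1) + 1

We claim S(N) = 3^N(4N - 1) + 1 for all N ≥ 1.
When N = 1: S(1) = 10, and the closed form gives 10. They agree.
For the inductive step, assume it holds for an arbitrary m ≥ 1, so S(m) = 3^m(4m - 1) + 1.
Then S(m+1) = S(m) + (3^m(8m + 10)) = (3^m(4m - 1) + 1) + (3^m(8m + 10)).
Simplifying, S(m+1) = 12·3^m·m + 9·3^m + 1 = 3^(m+1)(4(m+1) - 1) + 1,
which is the closed form with N = m+1.
By the principle of mathematical induction, the result holds for all N ≥ 1.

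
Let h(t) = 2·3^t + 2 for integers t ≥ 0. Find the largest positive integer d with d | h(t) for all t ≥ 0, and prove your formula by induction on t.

Computing the first values: h(0) = 4 and h(1) = 8; gcd(4, 8) = 4, so d ≤ 4.
We prove 4 | 2·3^t + 2 for all t ≥ 0 by induction on t.
Base case (t = 0): h(0) = 4 = 4·(1), so 4 | h(0).
For the inductive step, assume it holds for an arbitrary i ≥ 0, i.e. 4 | h(i). Then
h(i+1) = 2·3^(i+1) + 2 = 3·(2·3^i + 2) - 4 = 3·h(i) - 4. The first term is divisible by 4 by the inductive hypothesis, and -4 is divisible by 4. Hence 4 | h(i+1).
By the principle of mathematical induction, the result holds for all t ≥ 0.
Therefore the largest such d is 4.

d = 4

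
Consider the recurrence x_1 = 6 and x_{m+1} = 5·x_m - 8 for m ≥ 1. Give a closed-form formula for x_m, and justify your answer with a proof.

Computing the first terms: x_1 = 6, x_2 = 22, x_3 = 102. This suggests x_m = 4·5^(m - 1) + 2.
For the base case m = 1: the formula gives 6 = 6 = x_1.
For the inductive step, assume it holds for an arbitrary k ≥ 1, so x_k = 4·5^(k - 1) + 2.
Then x_{k+1} = 5·x_k - 8 = 5·(4·5^(k - 1) + 2) - 8 = 4·5^k + 2 = 4·5^((k+1) - 1) + 2,
which is the claimed formula at m = k+1.
By the principle of mathematical induction, the result holds for all m ≥ 1.

x_m = 4·5^(m - 1) + 2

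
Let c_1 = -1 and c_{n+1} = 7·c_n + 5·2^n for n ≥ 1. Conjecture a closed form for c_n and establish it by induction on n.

Computing the first terms: c_1 = -1, c_2 = 3, c_3 = 41. This suggests c_n = -2^n + 7^(n - 1).
Base case (n = 1): the formula gives -1 = -1 = c_1.
Inductive step: assume the claim holds for n = m, so c_m = -2^m + 7^(m - 1).
Then c_{m+1} = 7·c_m + 5·2^m = 7·(-2^m + 7^(m - 1)) + 5·2^m = -2^(m + 1) + 7^m = -2^(m+1) + 7^((m+1) - 1),
which is the claimed formula at n = m+1.
By the principle of mathematical induction, the result holds for all n ≥ 1.

c_n = -2^n + 7^(n - 1)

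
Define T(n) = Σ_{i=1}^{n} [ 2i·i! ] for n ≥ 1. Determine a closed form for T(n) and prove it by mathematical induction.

T(n) = 2(n + 1)! - 2

We claim T(n) = 2(n + 1)! - 2 for all n ≥ 1.
Base step (n = 1): T(1) = 2, and the closed form gives 2. They agree.
Inductive step: assume the claim holds for n = i, so T(i) = 2(i + 1)! - 2.
Then T(i+1) = T(i) + (2(i + 1)(i + 1)!) = (2(i + 1)! - 2) + (2(i + 1)(i + 1)!).
Simplifying, T(i+1) = 2((i+1) + 1)! - 2,
which is the closed form with n = i+1.
By the principle of mathematical induction, the result holds for all n ≥ 1.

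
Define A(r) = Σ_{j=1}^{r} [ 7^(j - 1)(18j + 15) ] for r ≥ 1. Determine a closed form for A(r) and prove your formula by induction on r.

We claim A(r) = 7^r(3r + 2) - 2 for all r ≥ 1.
Base case (r = 1): A(1) = 33, and the closed form gives 33. They agree.
Inductive step: assume the claim holds for r = j, so A(j) = 7^j(3j + 2) - 2.
Then A(j+1) = A(j) + (7^j(18j + 33)) = (7^j(3j + 2) - 2) + (7^j(18j + 33)).
Simplifying, A(j+1) = 21·7^j·j + 35·7^j - 2 = 7^(j+1)(3(j+1) + 2) - 2,
which is the closed form with r = j+1.
This completes the induction.

A(r) = 7^r(3r + 2) - 2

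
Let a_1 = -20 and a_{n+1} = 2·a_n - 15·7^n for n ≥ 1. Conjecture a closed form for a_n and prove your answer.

a_n = 2^(n - 1) - 3·7^n

Computing the first terms: a_1 = -20, a_2 = -145, a_3 = -1025. This suggests a_n = 2^(n - 1) - 3·7^n.
When n = 1: the formula gives -20 = -20 = a_1.
Inductive step: assume the claim holds for n = i, so a_i = 2^(i - 1) - 3·7^i.
Then a_{i+1} = 2·a_i - 15·7^i = 2·(2^(i - 1) - 3·7^i) - 15·7^i = 2^i - 3·7^(i + 1) = 2^((i+1) - 1) - 3·7^(i+1),
which is the claimed formula at n = i+1.
By the principle of mathematical induction, the result holds for all n ≥ 1.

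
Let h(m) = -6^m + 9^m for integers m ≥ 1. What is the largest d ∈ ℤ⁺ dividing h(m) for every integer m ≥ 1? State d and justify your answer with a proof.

Computing the first values: h(1) = 3 and h(2) = 45; gcd(3, 45) = 3, so d ≤ 3.
We prove 3 | -6^m + 9^m for all m ≥ 1 by induction on m.
Base step (m = 1): h(1) = 3 = 3·(1), so 3 | h(1).
Inductive step: suppose the statement holds for some p ≥ 1, i.e. 3 | h(p). Then
9^{p+1} − 6^{p+1} = 9·9^p − 6·6^p = 9·(9^p − 6^p) + (3)·6^p. The first term is divisible by 3 by the inductive hypothesis, and the second term (3)·6^p is divisible by 3 since 3 | 3. Hence 3 | h(p+1).
By induction, the statement is established for all m ≥ 1.
Therefore the largest such d is 3.

d = 3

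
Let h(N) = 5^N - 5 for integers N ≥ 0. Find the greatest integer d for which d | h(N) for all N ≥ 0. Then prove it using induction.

d = 4

Computing the first values: h(0) = -4 and h(1) = 0; gcd(-4, 0) = 4, so d ≤ 4.
We prove 4 | 5^N - 5 for all N ≥ 0 by induction on N.
When N = 0: h(0) = -4 = 4·(-1), so 4 | h(0).
Inductive step: assume the claim holds for N = r, i.e. 4 | h(r). Then
h(r+1) = 5^(r+1) - 5 = 5·(5^r - 5) + 20 = 5·h(r) + 20. The first term is divisible by 4 by the inductive hypothesis, and 20 is divisible by 4. Hence 4 | h(r+1).
Hence, by induction on N, the claim holds for every N ≥ 0.
Therefore the largest such d is 4.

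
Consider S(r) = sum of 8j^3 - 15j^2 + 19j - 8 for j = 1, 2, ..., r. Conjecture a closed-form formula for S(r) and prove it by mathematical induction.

We claim S(r) = r(2r^3 - r^2 + 4r - 1) for all r ≥ 1.
Base case (r = 1): S(1) = 4, and the closed form gives 4. They agree.
For the inductive step, assume it holds for an arbitrary j ≥ 1, so S(j) = j(2j^3 - j^2 + 4j - 1).
Then S(j+1) = S(j) + (8j^3 + 9j^2 + 13j + 4) = (j(2j^3 - j^2 + 4j - 1)) + (8j^3 + 9j^2 + 13j + 4).
Simplifying, S(j+1) = (j + 1)(2j^3 + 5j^2 + 8j + 4) = (j+1)(2(j+1)^3 - (j+1)^2 + 4(j+1) - 1),
which is the closed form with r = j+1.
Hence, by induction on r, the claim holds for every r ≥ 1.

S(r) = r(2r^3 - r^2 + 4r - 1)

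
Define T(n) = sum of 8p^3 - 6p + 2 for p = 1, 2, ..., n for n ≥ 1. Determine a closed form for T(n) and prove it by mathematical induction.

T(n) = n(2n^3 + 4n^2 - n - 1)

We claim T(n) = n(2n^3 + 4n^2 - n - 1) for all n ≥ 1.
Base case (n = 1): T(1) = 4, and the closed form gives 4. They agree.
For the inductive step, assume it holds for an arbitrary p ≥ 1, so T(p) = p(2p^3 + 4p^2 - p - 1).
Then T(p+1) = T(p) + (-6p + 8(p + 1)^3 - 4) = (p(2p^3 + 4p^2 - p - 1)) + (-6p + 8(p + 1)^3 - 4).
Simplifying, T(p+1) = (p + 1)(2p^3 + 10p^2 + 13p + 4) = (p+1)(2(p+1)^3 + 4(p+1)^2 - (p+1) - 1),
which is the closed form with n = p+1.
By induction, the statement is established for all n ≥ 1.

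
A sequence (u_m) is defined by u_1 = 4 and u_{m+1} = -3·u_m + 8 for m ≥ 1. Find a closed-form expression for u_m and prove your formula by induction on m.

u_m = 2(-3)^(m - 1) + 2

Computing the first terms: u_1 = 4, u_2 = -4, u_3 = 20. This suggests u_m = 2(-3)^(m - 1) + 2.
Base step (m = 1): the formula gives 4 = 4 = u_1.
Suppose the result is true for m = r, so u_r = 2(-3)^(r - 1) + 2.
Then u_{r+1} = -3·u_r + 8 = -3·(2(-3)^(r - 1) + 2) + 8 = 2(-3)^r + 2 = 2(-3)^((r+1) - 1) + 2,
which is the claimed formula at m = r+1.
This completes the induction.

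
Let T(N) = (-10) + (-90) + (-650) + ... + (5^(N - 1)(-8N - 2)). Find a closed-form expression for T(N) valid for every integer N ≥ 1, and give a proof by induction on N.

We claim T(N) = -2·5^N·N for all N ≥ 1.
Base step (N = 1): T(1) = -10, and the closed form gives -10. They agree.
Suppose the result is true for N = j, so T(j) = -2·5^j·j.
Then T(j+1) = T(j) + (5^j(-8j - 10)) = (-2·5^j·j) + (5^j(-8j - 10)).
Simplifying, T(j+1) = 10·5^j(-j - 1) = -2·5^(j+1)·(j+1),
which is the closed form with N = j+1.
Hence, by induction on N, the claim holds for every N ≥ 1.

T(N) = -2·5^N·N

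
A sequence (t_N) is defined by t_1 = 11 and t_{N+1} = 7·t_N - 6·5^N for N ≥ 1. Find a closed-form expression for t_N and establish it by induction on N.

t_N = 3·5^N - 4·7^(N - 1)

Computing the first terms: t_1 = 11, t_2 = 47, t_3 = 179. This suggests t_N = 3·5^N - 4·7^(N - 1).
When N = 1: the formula gives 11 = 11 = t_1.
Inductive step: suppose the statement holds for some m ≥ 1, so t_m = 3·5^m - 4·7^(m - 1).
Then t_{m+1} = 7·t_m - 6·5^m = 7·(3·5^m - 4·7^(m - 1)) - 6·5^m = 3·5^(m + 1) - 4·7^m = 3·5^(m+1) - 4·7^((m+1) - 1),
which is the claimed formula at N = m+1.
Hence, by induction on N, the claim holds for every N ≥ 1.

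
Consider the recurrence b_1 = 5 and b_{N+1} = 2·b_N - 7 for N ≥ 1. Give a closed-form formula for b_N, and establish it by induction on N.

Computing the first terms: b_1 = 5, b_2 = 3, b_3 = -1. This suggests b_N = -2^N + 7.
Base step (N = 1): the formula gives 5 = 5 = b_1.
Inductive step: suppose the statement holds for some k ≥ 1, so b_k = -2^k + 7.
Then b_{k+1} = 2·b_k - 7 = 2·(-2^k + 7) - 7 = -2^(k + 1) + 7,
which is the claimed formula at N = k+1.
By the principle of mathematical induction, the result holds for all N ≥ 1.

b_N = -2^N + 7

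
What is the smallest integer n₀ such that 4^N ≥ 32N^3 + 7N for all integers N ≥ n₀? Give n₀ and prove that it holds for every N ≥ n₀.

At N = 6: 4096 < 6954, so the inequality fails and n₀ ≥ 7. We prove 4^N ≥ 32N^3 + 7N for all N ≥ 7.
Base case (N = 7): 4^N = 16384 and 32N^3 + 7N = 11025, so 16384 ≥ 11025.
Inductive step: assume the claim holds for N = r, so 4^r ≥ 32r^3 + 7r.
Then 4^(r + 1) = 4·(4^r) ≥ 4·(32r^3 + 7r).
Also, for r ≥ 7 we have 4·(32r^3 + 7r) ≥ 32(r+1)^3 + 7(r+1), since 4·(32r^3 + 7r) − (32(r+1)^3 + 7(r+1)) = 96r^3 - 96r^2 - 75r - 39, which is nonnegative for all r ≥ 7.
Combining, 4^(r + 1) ≥ 32(r+1)^3 + 7(r+1).
By the principle of mathematical induction, the result holds for all N ≥ 7.
Hence the smallest such n₀ is 7.

n₀ = 7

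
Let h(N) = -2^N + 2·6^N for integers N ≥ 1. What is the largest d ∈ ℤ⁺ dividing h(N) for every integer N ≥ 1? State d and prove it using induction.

d = 2

Computing the first values: h(1) = 10 and h(2) = 68; gcd(10, 68) = 2, so d ≤ 2.
We prove 2 | -2^N + 2·6^N for all N ≥ 1 by induction on N.
When N = 1: h(1) = 10 = 2·(5), so 2 | h(1).
Suppose the result is true for N = j, i.e. 2 | h(j). Then
h(j+1) − 6·h(j) = (-2^(j+1) + 2·6^(j+1)) − 6·(-2^j + 2·6^j) = (-1)·2^j·(2 − 6) = (4)·2^j. Since 2 | h(j) by the inductive hypothesis, 2 | 6·h(j); and 2 | 4 since 4 = 2·2. Therefore 2 | h(j+1).
By induction, the statement is established for all N ≥ 1.
Therefore the largest such d is 2.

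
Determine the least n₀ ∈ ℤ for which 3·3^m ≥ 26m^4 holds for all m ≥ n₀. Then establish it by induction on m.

At m = 10: 177147 < 260000, so the inequality fails and n₀ ≥ 11. We prove 3·3^m ≥ 26m^4 for all m ≥ 11.
For the base case m = 11: 3·3^m = 531441 and 26m^4 = 380666, so 531441 ≥ 380666.
For the inductive step, assume it holds for an arbitrary k ≥ 11, so 3·3^k ≥ 26k^4.
Then 3·3^(k + 1) = 3·(3·3^k) ≥ 3·(26k^4).
Also, for k ≥ 11 we have 3·(26k^4) ≥ 26(k+1)^4, since 3 ≥ (1 + 1/k)^4 for all k ≥ 11.
Combining, 3·3^(k + 1) ≥ 26(k+1)^4.
This completes the induction.
Hence the smallest such n₀ is 11.

n₀ = 11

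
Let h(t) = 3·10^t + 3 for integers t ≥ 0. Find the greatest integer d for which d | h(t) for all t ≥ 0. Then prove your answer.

d = 3

Computing the first values: h(0) = 6 and h(1) = 33; gcd(6, 33) = 3, so d ≤ 3.
We prove 3 | 3·10^t + 3 for all t ≥ 0 by induction on t.
For the base case t = 0: h(0) = 6 = 3·(2), so 3 | h(0).
Suppose the result is true for t = i, i.e. 3 | h(i). Then
h(i+1) = 3·10^(i+1) + 3 = 10·(3·10^i + 3) - 27 = 10·h(i) - 27. The first term is divisible by 3 by the inductive hypothesis, and -27 is divisible by 3. Hence 3 | h(i+1).
By the principle of mathematical induction, the result holds for all t ≥ 0.
Therefore the largest such d is 3.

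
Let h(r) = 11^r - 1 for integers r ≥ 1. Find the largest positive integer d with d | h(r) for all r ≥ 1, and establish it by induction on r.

d = 10

Computing the first values: h(1) = 10 and h(2) = 120; gcd(10, 120) = 10, so d ≤ 10.
We prove 10 | 11^r - 1 for all r ≥ 1 by induction on r.
For the base case r = 1: h(1) = 10 = 10·(1), so 10 | h(1).
For the inductive step, assume it holds for an arbitrary m ≥ 1, i.e. 10 | h(m). Then
11^{m+1} − 1^{m+1} = 11·11^m − 1·1^m = 11·(11^m − 1^m) + (10)·1^m. The first term is divisible by 10 by the inductive hypothesis, and the second term (10)·1^m is divisible by 10 since 10 | 10. Hence 10 | h(m+1).
By induction, the statement is established for all r ≥ 1.
Therefore the largest such d is 10.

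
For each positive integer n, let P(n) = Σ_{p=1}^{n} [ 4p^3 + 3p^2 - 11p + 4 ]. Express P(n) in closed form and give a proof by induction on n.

We claim P(n) = n(n - 1)(n^2 + 4n + 1) for all n ≥ 1.
For the base case n = 1: P(1) = 0, and the closed form gives 0. They agree.
Inductive step: suppose the statement holds for some p ≥ 1, so P(p) = p(p^3 + 3p^2 - 3p - 1).
Then P(p+1) = P(p) + (p(4p^2 + 15p + 7)) = (p(p^3 + 3p^2 - 3p - 1)) + (p(4p^2 + 15p + 7)).
Simplifying, P(p+1) = p(p + 1)(p^2 + 6p + 6) = (p+1)((p+1) - 1)((p+1)^2 + 4(p+1) + 1),
which is the closed form with n = p+1.
By induction, the statement is established for all n ≥ 1.

P(n) = n(n - 1)(n^2 + 4n + 1)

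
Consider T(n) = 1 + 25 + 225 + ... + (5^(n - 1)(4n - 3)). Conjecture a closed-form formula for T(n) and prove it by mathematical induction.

T(n) = 5^n(n - 1) + 1

We claim T(n) = 5^n(n - 1) + 1 for all n ≥ 1.
For the base case n = 1: T(1) = 1, and the closed form gives 1. They agree.
Inductive step: assume the claim holds for n = i, so T(i) = 5^i(i - 1) + 1.
Then T(i+1) = T(i) + (5^i(4i + 1)) = (5^i(i - 1) + 1) + (5^i(4i + 1)).
Simplifying, T(i+1) = 5^(i + 1)i + 1 = 5^(i+1)((i+1) - 1) + 1,
which is the closed form with n = i+1.
Hence, by induction on n, the claim holds for every n ≥ 1.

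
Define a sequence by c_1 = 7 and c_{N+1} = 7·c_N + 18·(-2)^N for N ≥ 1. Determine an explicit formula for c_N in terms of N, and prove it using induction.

c_N = (-2)^(N + 1) + 3·7^(N - 1)

Computing the first terms: c_1 = 7, c_2 = 13, c_3 = 163. This suggests c_N = (-2)^(N + 1) + 3·7^(N - 1).
Base step (N = 1): the formula gives 7 = 7 = c_1.
Suppose the result is true for N = r, so c_r = (-2)^(r + 1) + 3·7^(r - 1).
Then c_{r+1} = 7·c_r + 18·(-2)^r = 7·((-2)^(r + 1) + 3·7^(r - 1)) + 18·(-2)^r = (-2)^(r + 2) + 3·7^r = (-2)^((r+1) + 1) + 3·7^((r+1) - 1),
which is the claimed formula at N = r+1.
By the principle of mathematical induction, the result holds for all N ≥ 1.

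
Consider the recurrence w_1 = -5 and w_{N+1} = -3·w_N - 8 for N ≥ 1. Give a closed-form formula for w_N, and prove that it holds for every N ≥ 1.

Computing the first terms: w_1 = -5, w_2 = 7, w_3 = -29. This suggests w_N = (-3)^N - 2.
For the base case N = 1: the formula gives -5 = -5 = w_1.
Inductive step: assume the claim holds for N = r, so w_r = (-3)^r - 2.
Then w_{r+1} = -3·w_r - 8 = -3·((-3)^r - 2) - 8 = (-3)^(r + 1) - 2,
which is the claimed formula at N = r+1.
Hence, by induction on N, the claim holds for every N ≥ 1.

w_N = (-3)^N - 2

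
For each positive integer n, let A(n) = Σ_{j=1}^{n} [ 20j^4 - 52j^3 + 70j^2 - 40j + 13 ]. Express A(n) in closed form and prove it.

We claim A(n) = n(4n^4 - 3n^3 + 4n^2 + 2n + 4) for all n ≥ 1.
Base case (n = 1): A(1) = 11, and the closed form gives 11. They agree.
Inductive step: assume the claim holds for n = j, so A(j) = j(4j^4 - 3j^3 + 4j^2 + 2j + 4).
Then A(j+1) = A(j) + (20j^4 + 28j^3 + 34j^2 + 24j + 11) = (j(4j^4 - 3j^3 + 4j^2 + 2j + 4)) + (20j^4 + 28j^3 + 34j^2 + 24j + 11).
Simplifying, A(j+1) = (j + 1)(4j^4 + 13j^3 + 19j^2 + 17j + 11) = (j+1)(4(j+1)^4 - 3(j+1)^3 + 4(j+1)^2 + 2(j+1) + 4),
which is the closed form with n = j+1.
By induction, the statement is established for all n ≥ 1.

A(n) = n(4n^4 - 3n^3 + 4n^2 + 2n + 4)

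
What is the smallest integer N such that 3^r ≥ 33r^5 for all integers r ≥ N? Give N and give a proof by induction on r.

At r = 15: 14348907 < 25059375, so the inequality fails and N ≥ 16. We prove 3^r ≥ 33r^5 for all r ≥ 16.
Base step (r = 16): 3^r = 43046721 and 33r^5 = 34603008, so 43046721 ≥ 34603008.
For the inductive step, assume it holds for an arbitrary p ≥ 16, so 3^p ≥ 33p^5.
Then 3^(p + 1) = 3·(3^p) ≥ 3·(33p^5).
Also, for p ≥ 16 we have 3·(33p^5) ≥ 33(p+1)^5, since 3 ≥ (1 + 1/p)^5 for all p ≥ 16.
Combining, 3^(p + 1) ≥ 33(p+1)^5.
By induction, the statement is established for all r ≥ 16.
Hence the smallest such N is 16.

N = 16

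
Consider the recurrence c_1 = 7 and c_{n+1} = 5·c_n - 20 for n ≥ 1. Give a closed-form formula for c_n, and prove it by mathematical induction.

c_n = 2·5^(n - 1) + 5

Computing the first terms: c_1 = 7, c_2 = 15, c_3 = 55. This suggests c_n = 2·5^(n - 1) + 5.
Base case (n = 1): the formula gives 7 = 7 = c_1.
Suppose the result is true for n = i, so c_i = 2·5^(i - 1) + 5.
Then c_{i+1} = 5·c_i - 20 = 5·(2·5^(i - 1) + 5) - 20 = 2·5^i + 5 = 2·5^((i+1) - 1) + 5,
which is the claimed formula at n = i+1.
This completes the induction.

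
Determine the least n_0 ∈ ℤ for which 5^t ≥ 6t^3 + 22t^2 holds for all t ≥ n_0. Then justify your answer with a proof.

n_0 = 5

At t = 4: 625 < 736, so the inequality fails and n_0 ≥ 5. We prove 5^t ≥ 6t^3 + 22t^2 for all t ≥ 5.
When t = 5: 5^t = 3125 and 6t^3 + 22t^2 = 1300, so 3125 ≥ 1300.
Inductive step: assume the claim holds for t = r, so 5^r ≥ 6r^3 + 22r^2.
Then 5^(r + 1) = 5·(5^r) ≥ 5·(6r^3 + 22r^2).
Also, for r ≥ 5 we have 5·(6r^3 + 22r^2) ≥ 6(r+1)^3 + 22(r+1)^2, since 5·(6r^3 + 22r^2) − (6(r+1)^3 + 22(r+1)^2) = 24r^3 + 70r^2 - 62r - 28, which is nonnegative for all r ≥ 5.
Combining, 5^(r + 1) ≥ 6(r+1)^3 + 22(r+1)^2.
By the principle of mathematical induction, the result holds for all t ≥ 5.
Hence the smallest such n_0 is 5.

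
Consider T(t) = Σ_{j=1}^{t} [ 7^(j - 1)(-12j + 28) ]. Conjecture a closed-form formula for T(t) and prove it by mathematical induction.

We claim T(t) = 7^t(-2t + 5) - 5 for all t ≥ 1.
Base case (t = 1): T(1) = 16, and the closed form gives 16. They agree.
Inductive step: suppose the statement holds for some j ≥ 1, so T(j) = 7^j(-2j + 5) - 5.
Then T(j+1) = T(j) + (7^j(-12j + 16)) = (7^j(-2j + 5) - 5) + (7^j(-12j + 16)).
Simplifying, T(j+1) = -14·7^j·j + 21·7^j - 5 = 7^(j+1)(-2(j+1) + 5) - 5,
which is the closed form with t = j+1.
Hence, by induction on t, the claim holds for every t ≥ 1.

T(t) = 7^t(-2t + 5) - 5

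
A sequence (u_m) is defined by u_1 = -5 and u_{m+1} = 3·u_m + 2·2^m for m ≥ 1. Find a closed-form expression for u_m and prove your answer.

Computing the first terms: u_1 = -5, u_2 = -11, u_3 = -25. This suggests u_m = -2^(m + 1) - 3^(m - 1).
When m = 1: the formula gives -5 = -5 = u_1.
For the inductive step, assume it holds for an arbitrary j ≥ 1, so u_j = -2^(j + 1) - 3^(j - 1).
Then u_{j+1} = 3·u_j + 2·2^j = 3·(-2^(j + 1) - 3^(j - 1)) + 2·2^j = -2^(j + 2) - 3^j = -2^((j+1) + 1) - 3^((j+1) - 1),
which is the claimed formula at m = j+1.
By induction, the statement is established for all m ≥ 1.

u_m = -2^(m + 1) - 3^(m - 1)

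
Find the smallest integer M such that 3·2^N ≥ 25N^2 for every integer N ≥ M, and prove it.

At N = 9: 1536 < 2025, so the inequality fails and M ≥ 10. We prove 3·2^N ≥ 25N^2 for all N ≥ 10.
When N = 10: 3·2^N = 3072 and 25N^2 = 2500, so 3072 ≥ 2500.
Inductive step: assume the claim holds for N = m, so 3·2^m ≥ 25m^2.
Then 3·2^(m + 1) = 2·(3·2^m) ≥ 2·(25m^2).
Also, for m ≥ 10 we have 2·(25m^2) ≥ 25(m+1)^2, since 2 ≥ (1 + 1/m)^2 for all m ≥ 10.
Combining, 3·2^(m + 1) ≥ 25(m+1)^2.
Hence, by induction on N, the claim holds for every N ≥ 10.
Hence the smallest such M is 10.

M = 10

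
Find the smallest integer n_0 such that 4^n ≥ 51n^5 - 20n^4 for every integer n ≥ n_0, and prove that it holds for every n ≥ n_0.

n_0 = 12

At n = 11: 4194304 < 7920781, so the inequality fails and n_0 ≥ 12. We prove 4^n ≥ 51n^5 - 20n^4 for all n ≥ 12.
Base case (n = 12): 4^n = 16777216 and 51n^5 - 20n^4 = 12275712, so 16777216 ≥ 12275712.
Suppose the result is true for n = m, so 4^m ≥ 51m^5 - 20m^4.
Then 4^(m + 1) = 4·(4^m) ≥ 4·(51m^5 - 20m^4).
Also, for m ≥ 12 we have 4·(51m^5 - 20m^4) ≥ 51(m+1)^5 - 20(m+1)^4, since 4·(51m^5 - 20m^4) − (51(m+1)^5 - 20(m+1)^4) = 153m^5 - 315m^4 - 430m^3 - 390m^2 - 175m - 31, which is nonnegative for all m ≥ 12.
Combining, 4^(m + 1) ≥ 51(m+1)^5 - 20(m+1)^4.
By the principle of mathematical induction, the result holds for all n ≥ 12.
Hence the smallest such n_0 is 12.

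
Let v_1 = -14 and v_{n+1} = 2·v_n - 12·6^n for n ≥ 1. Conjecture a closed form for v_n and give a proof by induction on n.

Computing the first terms: v_1 = -14, v_2 = -100, v_3 = -632. This suggests v_n = 2^(n + 1) - 3·6^n.
Base case (n = 1): the formula gives -14 = -14 = v_1.
Inductive step: assume the claim holds for n = m, so v_m = 2^(m + 1) - 3·6^m.
Then v_{m+1} = 2·v_m - 12·6^m = 2·(2^(m + 1) - 3·6^m) - 12·6^m = 2^(m + 2) - 3·6^(m + 1) = 2^((m+1) + 1) - 3·6^(m+1),
which is the claimed formula at n = m+1.
By induction, the statement is established for all n ≥ 1.

v_n = 2^(n + 1) - 3·6^n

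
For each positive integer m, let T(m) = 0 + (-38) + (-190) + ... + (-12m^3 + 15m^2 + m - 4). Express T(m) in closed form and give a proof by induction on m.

T(m) = -m(m - 1)(3m^2 + 4m - 1)

We claim T(m) = -m(m - 1)(3m^2 + 4m - 1) for all m ≥ 1.
Base step (m = 1): T(1) = 0, and the closed form gives 0. They agree.
Inductive step: assume the claim holds for m = r, so T(r) = r(-3r^3 - r^2 + 5r - 1).
Then T(r+1) = T(r) + (r(-12r^2 - 21r - 5)) = (r(-3r^3 - r^2 + 5r - 1)) + (r(-12r^2 - 21r - 5)).
Simplifying, T(r+1) = -r(r + 1)(3r^2 + 10r + 6) = -(r+1)((r+1) - 1)(3(r+1)^2 + 4(r+1) - 1),
which is the closed form with m = r+1.
By the principle of mathematical induction, the result holds for all m ≥ 1.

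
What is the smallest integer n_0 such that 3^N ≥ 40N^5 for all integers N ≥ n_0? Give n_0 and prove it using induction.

n_0 = 16

At N = 15: 14348907 < 30375000, so the inequality fails and n_0 ≥ 16. We prove 3^N ≥ 40N^5 for all N ≥ 16.
When N = 16: 3^N = 43046721 and 40N^5 = 41943040, so 43046721 ≥ 41943040.
Suppose the result is true for N = r, so 3^r ≥ 40r^5.
Then 3^(r + 1) = 3·(3^r) ≥ 3·(40r^5).
Also, for r ≥ 16 we have 3·(40r^5) ≥ 40(r+1)^5, since 3 ≥ (1 + 1/r)^5 for all r ≥ 16.
Combining, 3^(r + 1) ≥ 40(r+1)^5.
Hence, by induction on N, the claim holds for every N ≥ 16.
Hence the smallest such n_0 is 16.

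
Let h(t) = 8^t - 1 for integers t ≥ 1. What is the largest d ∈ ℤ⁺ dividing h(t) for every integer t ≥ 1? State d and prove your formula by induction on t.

d = 7

Computing the first values: h(1) = 7 and h(2) = 63; gcd(7, 63) = 7, so d ≤ 7.
We prove 7 | 8^t - 1 for all t ≥ 1 by induction on t.
For the base case t = 1: h(1) = 7 = 7·(1), so 7 | h(1).
For the inductive step, assume it holds for an arbitrary i ≥ 1, i.e. 7 | h(i). Then
8^{i+1} − 1^{i+1} = 8·8^i − 1·1^i = 8·(8^i − 1^i) + (7)·1^i. The first term is divisible by 7 by the inductive hypothesis, and the second term (7)·1^i is divisible by 7 since 7 | 7. Hence 7 | h(i+1).
By induction, the statement is established for all t ≥ 1.
Therefore the largest such d is 7.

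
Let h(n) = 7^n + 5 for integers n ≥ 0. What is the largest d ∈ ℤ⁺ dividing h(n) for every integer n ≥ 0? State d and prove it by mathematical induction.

d = 6

Computing the first values: h(0) = 6 and h(1) = 12; gcd(6, 12) = 6, so d ≤ 6.
We prove 6 | 7^n + 5 for all n ≥ 0 by induction on n.
Base step (n = 0): h(0) = 6 = 6·(1), so 6 | h(0).
Suppose the result is true for n = i, i.e. 6 | h(i). Then
h(i+1) = 7^(i+1) + 5 = 7·(7^i + 5) - 30 = 7·h(i) - 30. The first term is divisible by 6 by the inductive hypothesis, and -30 is divisible by 6. Hence 6 | h(i+1).
By the principle of mathematical induction, the result holds for all n ≥ 0.
Therefore the largest such d is 6.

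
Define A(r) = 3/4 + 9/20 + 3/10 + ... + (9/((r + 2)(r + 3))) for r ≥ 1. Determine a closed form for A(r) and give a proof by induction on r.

We claim A(r) = 3r/(r + 3) for all r ≥ 1.
Base step (r = 1): A(1) = 3/4, and the closed form gives 3/4. They agree.
Suppose the result is true for r = m, so A(m) = 3m/(m + 3).
Then A(m+1) = A(m) + (9/((m + 3)(m + 4))) = (3m/(m + 3)) + (9/((m + 3)(m + 4))).
Simplifying, A(m+1) = 3(m + 1)/(m + 4) = 3(m+1)/((m+1) + 3),
which is the closed form with r = m+1.
This completes the induction.

A(r) = 3r/(r + 3)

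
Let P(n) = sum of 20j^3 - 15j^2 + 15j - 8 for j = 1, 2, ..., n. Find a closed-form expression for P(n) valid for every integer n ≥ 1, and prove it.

P(n) = n(5n^3 + 5n^2 + 5n - 3)

We claim P(n) = n(5n^3 + 5n^2 + 5n - 3) for all n ≥ 1.
Base step (n = 1): P(1) = 12, and the closed form gives 12. They agree.
Inductive step: suppose the statement holds for some j ≥ 1, so P(j) = j(5j^3 + 5j^2 + 5j - 3).
Then P(j+1) = P(j) + (20j^3 + 45j^2 + 45j + 12) = (j(5j^3 + 5j^2 + 5j - 3)) + (20j^3 + 45j^2 + 45j + 12).
Simplifying, P(j+1) = (j + 1)(5j^3 + 20j^2 + 30j + 12) = (j+1)(5(j+1)^3 + 5(j+1)^2 + 5(j+1) - 3),
which is the closed form with n = j+1.
By induction, the statement is established for all n ≥ 1.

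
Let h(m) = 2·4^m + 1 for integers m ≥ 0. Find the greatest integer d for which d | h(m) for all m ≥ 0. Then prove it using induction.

Computing the first values: h(0) = 3 and h(1) = 9; gcd(3, 9) = 3, so d ≤ 3.
We prove 3 | 2·4^m + 1 for all m ≥ 0 by induction on m.
Base case (m = 0): h(0) = 3 = 3·(1), so 3 | h(0).
Inductive step: assume the claim holds for m = r, i.e. 3 | h(r). Then
h(r+1) = 2·4^(r+1) + 1 = 4·(2·4^r + 1) - 3 = 4·h(r) - 3. The first term is divisible by 3 by the inductive hypothesis, and -3 is divisible by 3. Hence 3 | h(r+1).
By induction, the statement is established for all m ≥ 0.
Therefore the largest such d is 3.

d = 3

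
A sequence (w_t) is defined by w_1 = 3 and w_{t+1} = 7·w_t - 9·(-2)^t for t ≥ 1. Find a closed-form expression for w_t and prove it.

w_t = (-2)^t + 5·7^(t - 1)

Computing the first terms: w_1 = 3, w_2 = 39, w_3 = 237. This suggests w_t = (-2)^t + 5·7^(t - 1).
Base step (t = 1): the formula gives 3 = 3 = w_1.
Suppose the result is true for t = i, so w_i = (-2)^i + 5·7^(i - 1).
Then w_{i+1} = 7·w_i - 9·(-2)^i = 7·((-2)^i + 5·7^(i - 1)) - 9·(-2)^i = (-2)^(i + 1) + 5·7^i = (-2)^(i+1) + 5·7^((i+1) - 1),
which is the claimed formula at t = i+1.
By the principle of mathematical induction, the result holds for all t ≥ 1.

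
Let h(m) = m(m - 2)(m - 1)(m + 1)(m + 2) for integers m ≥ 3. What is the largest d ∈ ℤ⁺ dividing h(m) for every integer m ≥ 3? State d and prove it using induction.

d = 120

Computing the first values: h(3) = 120 and h(4) = 720; gcd(120, 720) = 120, so d ≤ 120.
We prove 120 | m(m - 2)(m - 1)(m + 1)(m + 2) for all m ≥ 3 by induction on m.
When m = 3: h(3) = 120 = 120·(1), so 120 | h(3).
For the inductive step, assume it holds for an arbitrary r ≥ 3, i.e. 120 | h(r). Then
h(r+1) − h(r) = (r-1)·r·(r+1)·(r+2)·(r+3) − (r-2)·(r-1)·r·(r+1)·(r+2) = (r-1)·r·(r+1)·(r+2)·[(r+3) − (r-2)] = 5·(r-1)·r·(r+1)·(r+2). The product of 4 consecutive integers is divisible by (4)! = 24, so h(r+1) − h(r) is divisible by 5·24 = 120. By the inductive hypothesis 120 | h(r), hence 120 | h(r+1).
Hence, by induction on m, the claim holds for every m ≥ 3.
Therefore the largest such d is 120.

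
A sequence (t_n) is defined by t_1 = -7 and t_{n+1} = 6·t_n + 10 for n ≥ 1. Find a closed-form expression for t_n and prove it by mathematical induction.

t_n = -5·6^(n - 1) - 2

Computing the first terms: t_1 = -7, t_2 = -32, t_3 = -182. This suggests t_n = -5·6^(n - 1) - 2.
When n = 1: the formula gives -7 = -7 = t_1.
For the inductive step, assume it holds for an arbitrary p ≥ 1, so t_p = -5·6^(p - 1) - 2.
Then t_{p+1} = 6·t_p + 10 = 6·(-5·6^(p - 1) - 2) + 10 = -5·6^p - 2 = -5·6^((p+1) - 1) - 2,
which is the claimed formula at n = p+1.
This completes the induction.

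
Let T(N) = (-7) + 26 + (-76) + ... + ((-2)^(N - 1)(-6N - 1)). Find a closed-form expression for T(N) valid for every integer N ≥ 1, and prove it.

We claim T(N) = (-2)^N(2N + 1) - 1 for all N ≥ 1.
For the base case N = 1: T(1) = -7, and the closed form gives -7. They agree.
For the inductive step, assume it holds for an arbitrary p ≥ 1, so T(p) = (-2)^p(2p + 1) - 1.
Then T(p+1) = T(p) + ((-2)^p(-6p - 7)) = ((-2)^p(2p + 1) - 1) + ((-2)^p(-6p - 7)).
Simplifying, T(p+1) = -4(-2)^p·p - 6(-2)^p - 1 = (-2)^(p+1)(2(p+1) + 1) - 1,
which is the closed form with N = p+1.
This completes the induction.

T(N) = (-2)^N(2N + 1) - 1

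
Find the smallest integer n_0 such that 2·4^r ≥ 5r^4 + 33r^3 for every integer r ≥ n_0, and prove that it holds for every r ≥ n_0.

n_0 = 7

At r = 6: 8192 < 13608, so the inequality fails and n_0 ≥ 7. We prove 2·4^r ≥ 5r^4 + 33r^3 for all r ≥ 7.
For the base case r = 7: 2·4^r = 32768 and 5r^4 + 33r^3 = 23324, so 32768 ≥ 23324.
For the inductive step, assume it holds for an arbitrary p ≥ 7, so 2·4^p ≥ 5p^4 + 33p^3.
Then 2·4^(p + 1) = 4·(2·4^p) ≥ 4·(5p^4 + 33p^3).
Also, for p ≥ 7 we have 4·(5p^4 + 33p^3) ≥ 5(p+1)^4 + 33(p+1)^3, since 4·(5p^4 + 33p^3) − (5(p+1)^4 + 33(p+1)^3) = 15p^4 + 79p^3 - 129p^2 - 119p - 38, which is nonnegative for all p ≥ 7.
Combining, 2·4^(p + 1) ≥ 5(p+1)^4 + 33(p+1)^3.
By the principle of mathematical induction, the result holds for all r ≥ 7.
Hence the smallest such n_0 is 7.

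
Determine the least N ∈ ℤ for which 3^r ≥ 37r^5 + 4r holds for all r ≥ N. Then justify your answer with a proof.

At r = 15: 14348907 < 28096935, so the inequality fails and N ≥ 16. We prove 3^r ≥ 37r^5 + 4r for all r ≥ 16.
Base step (r = 16): 3^r = 43046721 and 37r^5 + 4r = 38797376, so 43046721 ≥ 38797376.
Inductive step: assume the claim holds for r = k, so 3^k ≥ 37k^5 + 4k.
Then 3^(k + 1) = 3·(3^k) ≥ 3·(37k^5 + 4k).
Also, for k ≥ 16 we have 3·(37k^5 + 4k) ≥ 37(k+1)^5 + 4(k+1), since 3·(37k^5 + 4k) − (37(k+1)^5 + 4(k+1)) = 74k^5 - 185k^4 - 370k^3 - 370k^2 - 177k - 41, which is nonnegative for all k ≥ 16.
Combining, 3^(k + 1) ≥ 37(k+1)^5 + 4(k+1).
This completes the induction.
Hence the smallest such N is 16.

N = 16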